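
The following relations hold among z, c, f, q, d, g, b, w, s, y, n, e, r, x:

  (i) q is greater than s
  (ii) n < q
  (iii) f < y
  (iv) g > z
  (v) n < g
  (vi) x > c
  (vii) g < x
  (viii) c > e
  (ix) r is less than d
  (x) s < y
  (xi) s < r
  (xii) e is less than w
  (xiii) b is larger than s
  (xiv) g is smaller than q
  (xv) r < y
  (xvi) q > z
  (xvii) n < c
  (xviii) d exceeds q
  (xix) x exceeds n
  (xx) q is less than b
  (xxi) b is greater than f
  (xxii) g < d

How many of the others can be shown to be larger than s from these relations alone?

5

The elements the relations force above s are q, r, d, b, y — no chain reaches any other.
That is 5.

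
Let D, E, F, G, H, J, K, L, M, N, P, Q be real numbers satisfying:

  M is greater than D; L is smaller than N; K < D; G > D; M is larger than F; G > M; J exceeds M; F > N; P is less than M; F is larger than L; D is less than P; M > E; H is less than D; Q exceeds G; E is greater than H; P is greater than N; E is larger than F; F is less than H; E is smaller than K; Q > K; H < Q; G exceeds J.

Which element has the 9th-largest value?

Chaining the given pairs: L < N < F < H < E < K < D < P < M < J < G < Q.
Counting 9 from the largest end gives H.

H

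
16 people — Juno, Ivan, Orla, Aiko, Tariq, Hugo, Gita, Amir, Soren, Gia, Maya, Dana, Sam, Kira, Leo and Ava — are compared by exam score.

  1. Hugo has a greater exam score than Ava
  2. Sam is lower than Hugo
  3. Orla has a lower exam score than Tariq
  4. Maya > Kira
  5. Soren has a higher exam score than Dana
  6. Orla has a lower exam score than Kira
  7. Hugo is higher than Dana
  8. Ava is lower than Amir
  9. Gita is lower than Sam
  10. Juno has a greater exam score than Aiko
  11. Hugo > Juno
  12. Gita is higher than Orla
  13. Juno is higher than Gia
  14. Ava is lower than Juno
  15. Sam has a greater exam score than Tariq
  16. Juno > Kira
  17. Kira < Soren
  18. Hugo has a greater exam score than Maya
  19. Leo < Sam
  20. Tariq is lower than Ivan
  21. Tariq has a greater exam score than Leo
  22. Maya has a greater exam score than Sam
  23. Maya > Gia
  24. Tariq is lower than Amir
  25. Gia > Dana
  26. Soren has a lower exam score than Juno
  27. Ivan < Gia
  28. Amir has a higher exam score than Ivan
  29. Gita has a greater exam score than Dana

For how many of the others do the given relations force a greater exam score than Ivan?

From Ivan the given relations immediately reach Amir, Gia.
From those, Juno, Maya — 4 in total.
From those, Hugo — 5 in total.
Nothing else is reachable above Ivan; 5 in all.

5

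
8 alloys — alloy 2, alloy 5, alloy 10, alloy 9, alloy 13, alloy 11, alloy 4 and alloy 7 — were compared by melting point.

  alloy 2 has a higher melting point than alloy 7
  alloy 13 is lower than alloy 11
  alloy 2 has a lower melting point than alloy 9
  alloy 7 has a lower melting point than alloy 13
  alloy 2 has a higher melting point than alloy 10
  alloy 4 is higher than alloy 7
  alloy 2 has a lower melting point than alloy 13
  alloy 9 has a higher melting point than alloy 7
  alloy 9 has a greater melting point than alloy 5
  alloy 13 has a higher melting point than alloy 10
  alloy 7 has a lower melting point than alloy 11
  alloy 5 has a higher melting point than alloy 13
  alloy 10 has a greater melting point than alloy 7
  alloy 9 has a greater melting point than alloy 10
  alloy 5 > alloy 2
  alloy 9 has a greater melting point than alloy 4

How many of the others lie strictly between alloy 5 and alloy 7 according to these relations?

3

Chaining upward from alloy 7 reaches: alloy 10, alloy 2, alloy 13, alloy 4, alloy 11, alloy 9.
Chaining downward from alloy 5 reaches: alloy 10, alloy 2, alloy 13.
Strictly between alloy 7 and alloy 5 are those in both lists: alloy 10, alloy 2, alloy 13 — 3 elements.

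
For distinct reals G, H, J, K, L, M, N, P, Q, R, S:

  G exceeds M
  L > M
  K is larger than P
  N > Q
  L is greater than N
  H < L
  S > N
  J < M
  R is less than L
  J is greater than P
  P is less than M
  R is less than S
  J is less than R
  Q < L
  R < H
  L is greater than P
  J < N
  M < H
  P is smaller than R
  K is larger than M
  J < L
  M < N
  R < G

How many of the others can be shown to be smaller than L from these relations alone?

7

From L the given relations immediately reach P, Q, J, M, R, H, N.
Nothing else is reachable below L; 7 in all.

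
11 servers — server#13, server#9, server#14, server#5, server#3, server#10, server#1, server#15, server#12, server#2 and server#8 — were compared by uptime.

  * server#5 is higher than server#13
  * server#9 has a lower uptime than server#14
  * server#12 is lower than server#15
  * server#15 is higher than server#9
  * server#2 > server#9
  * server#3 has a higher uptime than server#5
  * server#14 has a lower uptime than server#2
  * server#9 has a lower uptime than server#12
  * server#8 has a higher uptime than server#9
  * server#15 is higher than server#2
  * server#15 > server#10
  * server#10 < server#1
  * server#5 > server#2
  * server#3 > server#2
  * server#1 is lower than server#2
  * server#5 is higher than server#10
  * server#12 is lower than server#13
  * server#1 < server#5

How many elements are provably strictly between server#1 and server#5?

Chaining upward from server#1 reaches: server#2, server#15, server#3.
Chaining downward from server#5 reaches: server#10, server#9, server#14, server#12, server#13, server#2.
Strictly between server#1 and server#5 are those in both lists: server#2 — 1 element.

1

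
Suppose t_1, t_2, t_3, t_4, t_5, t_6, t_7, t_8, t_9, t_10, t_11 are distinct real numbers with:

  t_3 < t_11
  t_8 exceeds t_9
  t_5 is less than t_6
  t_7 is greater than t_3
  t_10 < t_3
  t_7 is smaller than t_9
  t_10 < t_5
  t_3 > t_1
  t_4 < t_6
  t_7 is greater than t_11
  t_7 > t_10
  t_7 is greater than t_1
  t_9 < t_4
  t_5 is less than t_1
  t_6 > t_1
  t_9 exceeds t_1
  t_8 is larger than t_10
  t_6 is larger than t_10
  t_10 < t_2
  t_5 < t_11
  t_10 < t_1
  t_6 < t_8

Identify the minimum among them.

Chaining upward from t_10: directly above it, t_5, t_1, t_2, t_3, t_7, t_6, t_8; then t_11, t_9; then t_4.
That covers every other element, and nothing is given below t_10, so t_10 is the minimum.

t_10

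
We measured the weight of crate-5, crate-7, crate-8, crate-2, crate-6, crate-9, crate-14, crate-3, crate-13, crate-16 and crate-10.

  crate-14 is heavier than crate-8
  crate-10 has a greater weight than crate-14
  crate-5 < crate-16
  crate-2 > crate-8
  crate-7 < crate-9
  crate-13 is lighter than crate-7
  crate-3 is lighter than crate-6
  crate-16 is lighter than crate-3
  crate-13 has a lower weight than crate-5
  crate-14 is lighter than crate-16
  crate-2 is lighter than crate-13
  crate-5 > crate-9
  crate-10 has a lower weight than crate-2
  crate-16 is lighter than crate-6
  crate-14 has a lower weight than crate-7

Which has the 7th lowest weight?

Piecing the relations together gives one ordering: crate-8 < crate-14 < crate-10 < crate-2 < crate-13 < crate-7 < crate-9 < crate-5 < crate-16 < crate-3 < crate-6.
Counting 7 from the smallest end gives crate-9.

crate-9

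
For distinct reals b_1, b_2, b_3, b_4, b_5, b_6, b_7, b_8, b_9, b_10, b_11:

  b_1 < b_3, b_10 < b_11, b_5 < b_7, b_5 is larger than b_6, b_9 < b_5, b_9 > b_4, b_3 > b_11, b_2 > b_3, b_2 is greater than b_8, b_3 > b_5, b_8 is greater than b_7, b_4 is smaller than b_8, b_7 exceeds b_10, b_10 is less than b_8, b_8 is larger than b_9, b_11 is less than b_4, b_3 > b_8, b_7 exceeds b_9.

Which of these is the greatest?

Chaining downward from b_2: directly below it, b_8, b_3; then b_1, b_10, b_11, b_4, b_9, b_5, b_7; then b_6.
That covers every other element, and nothing is given above b_2, so b_2 is the greatest.

b_2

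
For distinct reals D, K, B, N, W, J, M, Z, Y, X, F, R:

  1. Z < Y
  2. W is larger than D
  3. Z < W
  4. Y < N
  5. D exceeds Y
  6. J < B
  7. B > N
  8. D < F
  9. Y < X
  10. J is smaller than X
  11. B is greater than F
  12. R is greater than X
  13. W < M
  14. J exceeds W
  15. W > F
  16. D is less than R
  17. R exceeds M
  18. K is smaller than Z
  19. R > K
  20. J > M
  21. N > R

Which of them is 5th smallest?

The consecutive relations fix a unique order: K < Z < Y < D < F < W < M < J < X < R < N < B.
The 5th smallest is F.

F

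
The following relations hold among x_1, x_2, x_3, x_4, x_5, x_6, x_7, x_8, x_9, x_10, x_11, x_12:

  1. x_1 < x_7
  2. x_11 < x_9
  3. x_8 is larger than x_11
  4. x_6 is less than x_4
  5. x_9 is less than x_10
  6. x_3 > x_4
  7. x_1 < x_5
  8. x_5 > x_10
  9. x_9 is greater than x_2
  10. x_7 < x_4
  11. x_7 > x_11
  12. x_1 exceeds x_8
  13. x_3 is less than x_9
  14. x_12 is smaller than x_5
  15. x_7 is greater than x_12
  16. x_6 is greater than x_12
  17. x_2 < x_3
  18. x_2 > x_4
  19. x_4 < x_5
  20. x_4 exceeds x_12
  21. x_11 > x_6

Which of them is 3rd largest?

The consecutive relations fix a unique order: x_12 < x_6 < x_11 < x_8 < x_1 < x_7 < x_4 < x_2 < x_3 < x_9 < x_10 < x_5.
The 3rd largest is x_9.

x_9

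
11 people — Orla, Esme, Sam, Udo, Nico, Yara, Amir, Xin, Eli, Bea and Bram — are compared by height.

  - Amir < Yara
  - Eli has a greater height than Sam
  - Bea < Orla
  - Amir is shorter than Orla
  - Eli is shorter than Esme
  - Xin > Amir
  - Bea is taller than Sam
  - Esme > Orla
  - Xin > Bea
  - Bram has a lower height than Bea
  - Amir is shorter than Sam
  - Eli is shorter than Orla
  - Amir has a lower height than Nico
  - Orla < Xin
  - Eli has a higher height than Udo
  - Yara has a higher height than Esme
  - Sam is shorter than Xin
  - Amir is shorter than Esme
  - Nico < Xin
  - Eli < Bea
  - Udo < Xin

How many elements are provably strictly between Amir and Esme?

The relations place Amir below Esme. An element lies strictly between them when it is forced above Amir and also forced below Esme.
Above Amir: {Nico, Sam, Eli, Bea, Orla, Xin, Yara}. Below Esme: {Bram, Sam, Udo, Eli, Bea, Orla}.
Intersection: {Sam, Eli, Bea, Orla} — 4.

4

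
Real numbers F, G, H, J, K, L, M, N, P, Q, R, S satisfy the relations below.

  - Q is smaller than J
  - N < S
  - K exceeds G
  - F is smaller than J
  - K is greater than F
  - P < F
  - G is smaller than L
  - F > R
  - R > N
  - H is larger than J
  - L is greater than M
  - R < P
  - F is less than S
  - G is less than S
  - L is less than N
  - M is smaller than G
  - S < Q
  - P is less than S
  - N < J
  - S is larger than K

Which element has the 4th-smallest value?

N

Piecing the relations together gives one ordering: M < G < L < N < R < P < F < K < S < Q < J < H.
Counting 4 from the smallest end gives N.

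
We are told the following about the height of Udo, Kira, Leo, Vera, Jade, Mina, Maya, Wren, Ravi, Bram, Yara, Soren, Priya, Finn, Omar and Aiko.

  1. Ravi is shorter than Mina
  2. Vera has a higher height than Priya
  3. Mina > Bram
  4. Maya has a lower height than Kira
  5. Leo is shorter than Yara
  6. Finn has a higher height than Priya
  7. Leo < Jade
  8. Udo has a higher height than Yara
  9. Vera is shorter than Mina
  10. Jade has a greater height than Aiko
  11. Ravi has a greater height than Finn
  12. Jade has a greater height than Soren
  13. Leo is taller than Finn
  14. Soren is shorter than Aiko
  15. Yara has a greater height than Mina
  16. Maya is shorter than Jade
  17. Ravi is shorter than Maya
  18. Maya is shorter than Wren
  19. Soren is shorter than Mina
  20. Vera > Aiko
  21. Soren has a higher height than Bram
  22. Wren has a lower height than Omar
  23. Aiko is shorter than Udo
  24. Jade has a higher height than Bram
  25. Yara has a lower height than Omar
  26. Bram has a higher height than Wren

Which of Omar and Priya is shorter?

Priya < Finn and Finn < Ravi give Priya < Ravi.
Then Ravi < Maya extends the chain to Maya.
Then Maya < Wren extends the chain to Wren.
With Wren < Bram: Priya < Finn < Ravi < Maya < Wren < Bram.
Then Bram < Soren extends the chain to Soren.
With Soren < Aiko: Priya < Finn < Ravi < Maya < Wren < Bram < Soren < Aiko.
Then Aiko < Vera extends the chain to Vera.
Then Vera < Mina extends the chain to Mina.
Then Mina < Yara extends the chain to Yara.
With Yara < Omar: Priya < Finn < Ravi < Maya < Wren < Bram < Soren < Aiko < Vera < Mina < Yara < Omar.
So Priya < Omar; Priya is the shorter of the two.

Priya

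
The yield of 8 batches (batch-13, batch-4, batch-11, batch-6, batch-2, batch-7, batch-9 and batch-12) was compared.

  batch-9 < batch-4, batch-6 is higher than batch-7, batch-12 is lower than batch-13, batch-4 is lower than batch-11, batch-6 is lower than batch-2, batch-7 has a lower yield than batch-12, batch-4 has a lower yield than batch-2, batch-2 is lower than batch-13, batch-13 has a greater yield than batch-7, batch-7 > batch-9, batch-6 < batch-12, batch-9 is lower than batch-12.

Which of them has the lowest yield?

Chaining upward from batch-9: directly above it, batch-7, batch-4, batch-12; then batch-11, batch-6, batch-2, batch-13.
That covers every other element, and nothing is given below batch-9, so batch-9 is the lowest yield.

batch-9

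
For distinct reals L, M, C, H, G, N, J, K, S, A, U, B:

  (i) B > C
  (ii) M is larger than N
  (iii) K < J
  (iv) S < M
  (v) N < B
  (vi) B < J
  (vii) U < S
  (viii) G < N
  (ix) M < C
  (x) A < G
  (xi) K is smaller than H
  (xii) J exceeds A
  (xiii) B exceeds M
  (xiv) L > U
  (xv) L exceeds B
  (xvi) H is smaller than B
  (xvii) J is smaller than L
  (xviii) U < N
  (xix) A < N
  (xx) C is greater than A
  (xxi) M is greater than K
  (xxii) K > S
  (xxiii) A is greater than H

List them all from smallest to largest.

U < S < K < H < A < G < N < M < C < B < J < L

Nothing is placed below U, so it is least; from there U < S; S < K; K < H; H < A; A < G; G < N; N < M; M < C; C < B; B < J; J < L, each given directly.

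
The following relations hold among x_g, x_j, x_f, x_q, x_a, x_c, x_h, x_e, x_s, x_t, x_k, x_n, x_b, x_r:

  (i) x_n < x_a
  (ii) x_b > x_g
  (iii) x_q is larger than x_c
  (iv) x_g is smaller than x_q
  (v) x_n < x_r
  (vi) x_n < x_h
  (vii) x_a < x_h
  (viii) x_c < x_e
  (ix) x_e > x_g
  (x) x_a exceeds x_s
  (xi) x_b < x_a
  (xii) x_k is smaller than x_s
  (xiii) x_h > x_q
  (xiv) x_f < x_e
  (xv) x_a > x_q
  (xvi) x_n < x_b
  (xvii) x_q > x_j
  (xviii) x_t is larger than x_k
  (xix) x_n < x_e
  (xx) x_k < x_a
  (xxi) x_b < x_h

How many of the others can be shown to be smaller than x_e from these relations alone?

From x_e the given relations immediately reach x_g, x_n, x_f, x_c.
Nothing else is reachable below x_e; 4 in all.

4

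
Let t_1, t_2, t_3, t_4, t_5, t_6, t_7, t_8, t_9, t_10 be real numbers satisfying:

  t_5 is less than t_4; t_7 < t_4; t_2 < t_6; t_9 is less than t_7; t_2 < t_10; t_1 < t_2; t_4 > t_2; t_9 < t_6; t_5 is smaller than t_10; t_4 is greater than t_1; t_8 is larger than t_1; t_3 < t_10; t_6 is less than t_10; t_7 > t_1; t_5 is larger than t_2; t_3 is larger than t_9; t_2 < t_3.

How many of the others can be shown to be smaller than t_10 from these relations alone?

The elements the relations force below t_10 are t_9, t_1, t_2, t_6, t_5, t_3 — no chain reaches any other.
That is 6.

6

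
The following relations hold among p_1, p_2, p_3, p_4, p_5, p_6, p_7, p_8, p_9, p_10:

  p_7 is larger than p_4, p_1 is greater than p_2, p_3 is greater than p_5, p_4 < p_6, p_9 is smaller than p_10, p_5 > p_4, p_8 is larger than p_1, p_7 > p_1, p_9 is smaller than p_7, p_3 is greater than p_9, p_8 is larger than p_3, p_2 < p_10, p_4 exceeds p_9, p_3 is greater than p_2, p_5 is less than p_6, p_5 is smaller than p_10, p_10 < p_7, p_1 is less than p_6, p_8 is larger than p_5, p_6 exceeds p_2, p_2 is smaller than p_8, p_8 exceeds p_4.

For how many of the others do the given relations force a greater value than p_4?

6

The elements the relations force above p_4 are p_5, p_10, p_6, p_3, p_7, p_8 — no chain reaches any other.
That is 6.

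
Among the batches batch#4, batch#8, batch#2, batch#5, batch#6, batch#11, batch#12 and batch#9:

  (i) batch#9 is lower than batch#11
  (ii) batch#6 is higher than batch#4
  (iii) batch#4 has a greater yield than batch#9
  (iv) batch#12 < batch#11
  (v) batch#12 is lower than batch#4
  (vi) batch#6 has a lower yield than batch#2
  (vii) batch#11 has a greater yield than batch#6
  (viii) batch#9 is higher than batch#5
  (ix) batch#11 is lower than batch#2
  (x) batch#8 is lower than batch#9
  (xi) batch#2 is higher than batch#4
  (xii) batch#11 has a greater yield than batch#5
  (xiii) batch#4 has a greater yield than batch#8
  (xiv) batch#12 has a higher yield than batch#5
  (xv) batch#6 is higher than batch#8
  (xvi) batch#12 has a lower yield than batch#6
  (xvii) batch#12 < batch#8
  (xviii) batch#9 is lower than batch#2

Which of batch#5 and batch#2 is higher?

batch#2

batch#5 < batch#12 and batch#12 < batch#8 give batch#5 < batch#8.
Then batch#8 < batch#4 extends the chain to batch#4.
Then batch#4 < batch#6 extends the chain to batch#6.
Then batch#6 < batch#11 extends the chain to batch#11.
Then batch#11 < batch#2 extends the chain to batch#2.
So batch#5 < batch#2; batch#2 is the higher of the two.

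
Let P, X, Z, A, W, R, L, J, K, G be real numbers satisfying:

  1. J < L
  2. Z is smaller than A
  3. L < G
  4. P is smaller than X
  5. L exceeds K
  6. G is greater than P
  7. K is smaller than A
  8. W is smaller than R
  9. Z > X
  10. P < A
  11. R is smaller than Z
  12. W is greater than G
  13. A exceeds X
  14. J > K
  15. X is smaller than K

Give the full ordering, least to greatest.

Nothing is placed below P, so it is least; from there P < X; X < K; K < J; J < L; L < G; G < W; W < R; R < Z; Z < A, each given directly.

P < X < K < J < L < G < W < R < Z < A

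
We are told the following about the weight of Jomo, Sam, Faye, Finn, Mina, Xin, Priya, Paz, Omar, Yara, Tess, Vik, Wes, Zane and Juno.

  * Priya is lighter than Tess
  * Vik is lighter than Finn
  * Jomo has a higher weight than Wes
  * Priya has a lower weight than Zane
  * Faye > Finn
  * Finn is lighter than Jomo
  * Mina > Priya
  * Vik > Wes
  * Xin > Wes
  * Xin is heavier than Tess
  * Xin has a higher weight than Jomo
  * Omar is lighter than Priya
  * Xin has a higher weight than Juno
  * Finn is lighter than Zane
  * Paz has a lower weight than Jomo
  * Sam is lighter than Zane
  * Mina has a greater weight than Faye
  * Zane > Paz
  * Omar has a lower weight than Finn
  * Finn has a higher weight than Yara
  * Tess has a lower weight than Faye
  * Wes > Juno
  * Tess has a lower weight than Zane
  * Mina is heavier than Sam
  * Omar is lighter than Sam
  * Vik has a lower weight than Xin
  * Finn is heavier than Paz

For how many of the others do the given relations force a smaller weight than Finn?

6

The elements the relations force below Finn are Juno, Omar, Wes, Paz, Yara, Vik — no chain reaches any other.
That is 6.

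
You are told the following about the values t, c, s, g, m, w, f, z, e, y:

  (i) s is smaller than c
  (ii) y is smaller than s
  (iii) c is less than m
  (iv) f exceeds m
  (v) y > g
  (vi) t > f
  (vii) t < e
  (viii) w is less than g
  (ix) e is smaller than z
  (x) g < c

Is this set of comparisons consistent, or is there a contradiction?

consistent

Every relation is compatible with w < g < y < s < c < m < f < t < e < z; the set is consistent.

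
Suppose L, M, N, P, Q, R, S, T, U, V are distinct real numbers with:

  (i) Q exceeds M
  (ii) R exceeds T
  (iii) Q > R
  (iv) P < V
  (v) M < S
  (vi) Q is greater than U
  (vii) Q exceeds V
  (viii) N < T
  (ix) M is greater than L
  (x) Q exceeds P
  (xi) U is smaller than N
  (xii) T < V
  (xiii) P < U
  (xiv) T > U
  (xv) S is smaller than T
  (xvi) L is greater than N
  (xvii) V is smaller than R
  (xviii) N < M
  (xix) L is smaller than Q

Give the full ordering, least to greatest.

P < U < N < L < M < S < T < V < R < Q

Each adjacent pair is fixed by a given relation: P < U; U < N; N < L; L < M; M < S; S < T; T < V; V < R; R < Q. Chaining them end to end gives the full order.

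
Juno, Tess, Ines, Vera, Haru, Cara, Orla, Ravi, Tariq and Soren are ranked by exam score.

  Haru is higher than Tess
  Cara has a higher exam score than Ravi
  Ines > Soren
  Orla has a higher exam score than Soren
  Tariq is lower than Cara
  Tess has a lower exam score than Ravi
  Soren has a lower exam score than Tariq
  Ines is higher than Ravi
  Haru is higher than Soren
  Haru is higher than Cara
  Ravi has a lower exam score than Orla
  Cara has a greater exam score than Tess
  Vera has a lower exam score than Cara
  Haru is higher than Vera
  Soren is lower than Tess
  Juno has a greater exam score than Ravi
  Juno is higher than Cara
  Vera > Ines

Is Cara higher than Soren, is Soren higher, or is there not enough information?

Cara

Following the relations from Soren: Soren < Tess < Ravi < Ines < Vera < Cara.
So Cara is higher.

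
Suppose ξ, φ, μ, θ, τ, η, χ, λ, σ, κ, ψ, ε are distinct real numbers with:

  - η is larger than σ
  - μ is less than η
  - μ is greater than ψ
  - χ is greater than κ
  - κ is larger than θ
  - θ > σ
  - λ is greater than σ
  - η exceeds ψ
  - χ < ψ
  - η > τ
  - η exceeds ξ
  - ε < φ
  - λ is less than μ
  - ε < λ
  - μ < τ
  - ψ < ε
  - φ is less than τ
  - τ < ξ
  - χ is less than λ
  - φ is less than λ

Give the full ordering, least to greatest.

σ < θ < κ < χ < ψ < ε < φ < λ < μ < τ < ξ < η

Nothing is placed below σ, so it is least; from there σ < θ; θ < κ; κ < χ; χ < ψ; ψ < ε; ε < φ; φ < λ; λ < μ; μ < τ; τ < ξ; ξ < η, each given directly.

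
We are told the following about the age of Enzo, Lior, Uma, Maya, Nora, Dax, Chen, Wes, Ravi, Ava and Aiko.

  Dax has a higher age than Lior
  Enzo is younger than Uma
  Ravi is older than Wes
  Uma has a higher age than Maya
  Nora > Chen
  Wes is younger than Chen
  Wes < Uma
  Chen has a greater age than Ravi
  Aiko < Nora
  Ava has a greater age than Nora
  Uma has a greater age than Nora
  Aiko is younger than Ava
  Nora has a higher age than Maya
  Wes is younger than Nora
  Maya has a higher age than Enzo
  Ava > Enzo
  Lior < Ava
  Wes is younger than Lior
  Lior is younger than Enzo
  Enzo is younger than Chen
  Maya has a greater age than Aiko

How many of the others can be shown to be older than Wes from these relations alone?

Directly above Wes: Ravi, Lior, Chen, Nora, Uma.
One step further: Enzo, Ava, Dax (8 so far).
One step further: Maya (9 so far).
No other element is forced above Wes by the given relations, so the count is 9.

9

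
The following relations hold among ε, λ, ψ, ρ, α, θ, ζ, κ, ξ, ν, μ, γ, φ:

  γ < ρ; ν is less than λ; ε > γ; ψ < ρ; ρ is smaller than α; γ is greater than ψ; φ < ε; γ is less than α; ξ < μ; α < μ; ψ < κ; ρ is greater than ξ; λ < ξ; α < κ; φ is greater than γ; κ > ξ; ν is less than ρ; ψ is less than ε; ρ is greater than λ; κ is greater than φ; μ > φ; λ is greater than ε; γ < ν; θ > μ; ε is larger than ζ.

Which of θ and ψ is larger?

θ

Chaining the given relations: ψ < γ < φ < ε < λ < ξ < ρ < α < μ < θ.
So ψ < θ; θ is the larger of the two.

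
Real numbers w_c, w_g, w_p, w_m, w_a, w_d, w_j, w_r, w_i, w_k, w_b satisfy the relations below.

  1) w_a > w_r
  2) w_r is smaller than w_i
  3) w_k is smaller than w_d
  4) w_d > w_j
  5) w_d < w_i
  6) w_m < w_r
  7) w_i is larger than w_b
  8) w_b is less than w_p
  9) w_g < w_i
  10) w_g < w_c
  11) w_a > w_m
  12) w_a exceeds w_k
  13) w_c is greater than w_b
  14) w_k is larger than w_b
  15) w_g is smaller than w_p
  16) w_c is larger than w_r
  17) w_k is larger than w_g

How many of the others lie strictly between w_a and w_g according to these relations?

Chaining upward from w_g reaches: w_c, w_k, w_d, w_p, w_i.
Chaining downward from w_a reaches: w_m, w_b, w_r, w_k.
Strictly between w_g and w_a are those in both lists: w_k — 1 element.

1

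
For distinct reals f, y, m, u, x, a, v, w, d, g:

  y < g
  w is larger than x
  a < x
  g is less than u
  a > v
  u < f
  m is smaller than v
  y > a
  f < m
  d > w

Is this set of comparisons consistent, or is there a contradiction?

inconsistent

We have a < y stated directly, yet also y < g < u < f < m < v < a by chaining the others — so y < a. Contradiction.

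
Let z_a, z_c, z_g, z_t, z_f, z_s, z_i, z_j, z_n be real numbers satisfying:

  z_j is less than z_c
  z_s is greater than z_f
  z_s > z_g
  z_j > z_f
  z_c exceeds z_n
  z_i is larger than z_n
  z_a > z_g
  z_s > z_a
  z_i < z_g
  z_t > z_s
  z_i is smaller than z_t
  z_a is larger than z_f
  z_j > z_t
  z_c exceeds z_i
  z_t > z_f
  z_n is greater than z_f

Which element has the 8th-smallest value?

The consecutive relations fix a unique order: z_f < z_n < z_i < z_g < z_a < z_s < z_t < z_j < z_c.
The 8th smallest is z_j.

z_j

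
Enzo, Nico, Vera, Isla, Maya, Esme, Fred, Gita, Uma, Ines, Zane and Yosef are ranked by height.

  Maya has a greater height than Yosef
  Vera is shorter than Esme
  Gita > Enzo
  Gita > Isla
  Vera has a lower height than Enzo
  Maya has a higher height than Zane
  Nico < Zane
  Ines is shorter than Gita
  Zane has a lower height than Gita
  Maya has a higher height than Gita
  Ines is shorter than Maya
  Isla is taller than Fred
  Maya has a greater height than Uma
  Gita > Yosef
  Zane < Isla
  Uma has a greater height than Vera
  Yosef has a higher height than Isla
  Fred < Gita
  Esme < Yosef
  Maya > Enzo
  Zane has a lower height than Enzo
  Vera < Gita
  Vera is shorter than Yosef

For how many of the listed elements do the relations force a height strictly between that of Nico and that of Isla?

The relations place Nico below Isla. An element lies strictly between them when it is forced above Nico and also forced below Isla.
Above Nico: {Zane, Enzo, Yosef, Gita, Maya}. Below Isla: {Zane, Fred}.
Intersection: {Zane} — 1.

1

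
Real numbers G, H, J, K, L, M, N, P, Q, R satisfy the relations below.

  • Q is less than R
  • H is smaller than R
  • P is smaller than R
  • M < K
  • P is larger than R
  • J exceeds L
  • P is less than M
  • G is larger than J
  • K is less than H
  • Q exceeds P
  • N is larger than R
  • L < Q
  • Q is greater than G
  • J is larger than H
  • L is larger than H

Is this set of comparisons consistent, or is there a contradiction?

inconsistent

Chaining the given relations yields P < M < K < H < L < J < G < Q < R, so P < R. But one relation states R < P. These cannot both hold.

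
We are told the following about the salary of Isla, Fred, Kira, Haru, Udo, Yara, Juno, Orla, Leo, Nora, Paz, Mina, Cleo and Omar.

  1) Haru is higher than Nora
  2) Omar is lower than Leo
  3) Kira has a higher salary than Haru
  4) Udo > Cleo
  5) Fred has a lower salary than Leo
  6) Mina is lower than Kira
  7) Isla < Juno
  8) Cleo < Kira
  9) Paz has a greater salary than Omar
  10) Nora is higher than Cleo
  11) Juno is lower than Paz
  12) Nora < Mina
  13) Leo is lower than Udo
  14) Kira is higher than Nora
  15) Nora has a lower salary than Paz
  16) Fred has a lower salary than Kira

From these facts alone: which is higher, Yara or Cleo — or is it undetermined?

Following every chain through Cleo: above Cleo we get Nora, Paz, Haru, Mina, Kira, Udo.
Yara is not reached, and no chain runs the other way from Yara to Cleo.
So the given relations leave the order of Cleo and Yara undetermined.

undetermined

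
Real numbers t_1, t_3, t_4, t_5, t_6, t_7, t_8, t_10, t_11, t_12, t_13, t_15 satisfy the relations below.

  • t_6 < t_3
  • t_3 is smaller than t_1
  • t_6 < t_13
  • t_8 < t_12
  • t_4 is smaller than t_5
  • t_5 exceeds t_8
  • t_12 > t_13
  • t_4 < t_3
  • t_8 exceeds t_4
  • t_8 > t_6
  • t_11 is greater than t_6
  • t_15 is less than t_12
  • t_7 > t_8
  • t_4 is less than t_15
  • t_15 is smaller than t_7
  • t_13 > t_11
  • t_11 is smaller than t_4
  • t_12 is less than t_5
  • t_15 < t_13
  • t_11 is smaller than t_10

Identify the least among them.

t_6

Chaining upward from t_6: directly above it, t_11, t_13, t_3, t_8; then t_4, t_12, t_10, t_7, t_1, t_5; then t_15.
That covers every other element, and nothing is given below t_6, so t_6 is the least.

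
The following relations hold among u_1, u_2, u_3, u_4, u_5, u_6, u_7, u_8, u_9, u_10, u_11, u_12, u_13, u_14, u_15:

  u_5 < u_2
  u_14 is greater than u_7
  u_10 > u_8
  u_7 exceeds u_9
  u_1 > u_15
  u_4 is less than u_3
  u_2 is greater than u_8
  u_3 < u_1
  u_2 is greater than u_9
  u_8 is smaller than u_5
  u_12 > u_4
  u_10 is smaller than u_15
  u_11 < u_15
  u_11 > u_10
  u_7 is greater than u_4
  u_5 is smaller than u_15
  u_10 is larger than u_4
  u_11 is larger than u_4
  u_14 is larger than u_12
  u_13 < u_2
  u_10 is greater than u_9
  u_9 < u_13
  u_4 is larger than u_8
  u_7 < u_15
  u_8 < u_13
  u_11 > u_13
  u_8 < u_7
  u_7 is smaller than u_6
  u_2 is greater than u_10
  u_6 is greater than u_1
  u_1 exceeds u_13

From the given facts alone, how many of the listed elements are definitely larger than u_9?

9

Directly above u_9: u_7, u_10, u_13, u_2.
One step further: u_11, u_14, u_15, u_1, u_6 (9 so far).
Nothing else is reachable above u_9; 9 in all.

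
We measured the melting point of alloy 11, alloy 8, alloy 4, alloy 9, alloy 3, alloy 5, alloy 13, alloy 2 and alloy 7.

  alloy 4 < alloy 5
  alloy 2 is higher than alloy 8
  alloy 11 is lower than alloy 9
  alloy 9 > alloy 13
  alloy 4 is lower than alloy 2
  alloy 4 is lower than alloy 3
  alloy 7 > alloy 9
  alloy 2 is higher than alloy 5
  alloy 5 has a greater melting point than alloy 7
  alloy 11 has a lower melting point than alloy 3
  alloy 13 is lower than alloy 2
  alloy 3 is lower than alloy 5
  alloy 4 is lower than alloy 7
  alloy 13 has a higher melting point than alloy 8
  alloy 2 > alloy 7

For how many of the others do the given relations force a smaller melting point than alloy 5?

7

From alloy 5 the given relations immediately reach alloy 4, alloy 3, alloy 7.
From those, alloy 11, alloy 9 — 5 in total.
From those, alloy 13 — 6 in total.
From those, alloy 8 — 7 in total.
Nothing else is reachable below alloy 5; 7 in all.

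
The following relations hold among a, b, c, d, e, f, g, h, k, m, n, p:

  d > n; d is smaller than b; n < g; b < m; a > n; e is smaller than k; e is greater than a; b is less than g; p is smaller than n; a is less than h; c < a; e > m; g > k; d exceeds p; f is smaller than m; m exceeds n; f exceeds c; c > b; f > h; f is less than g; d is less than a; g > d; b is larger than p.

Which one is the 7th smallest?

The consecutive relations fix a unique order: p < n < d < b < c < a < h < f < m < e < k < g.
Counting 7 from the smallest end gives h.

h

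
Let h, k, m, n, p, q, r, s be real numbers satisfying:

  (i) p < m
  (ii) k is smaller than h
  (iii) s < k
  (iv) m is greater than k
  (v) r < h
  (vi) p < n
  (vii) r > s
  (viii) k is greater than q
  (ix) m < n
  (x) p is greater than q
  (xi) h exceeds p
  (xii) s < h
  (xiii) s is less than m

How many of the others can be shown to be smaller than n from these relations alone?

5

From n the given relations immediately reach p, m.
From those, s, q, k — 5 in total.
Nothing else is reachable below n; 5 in all.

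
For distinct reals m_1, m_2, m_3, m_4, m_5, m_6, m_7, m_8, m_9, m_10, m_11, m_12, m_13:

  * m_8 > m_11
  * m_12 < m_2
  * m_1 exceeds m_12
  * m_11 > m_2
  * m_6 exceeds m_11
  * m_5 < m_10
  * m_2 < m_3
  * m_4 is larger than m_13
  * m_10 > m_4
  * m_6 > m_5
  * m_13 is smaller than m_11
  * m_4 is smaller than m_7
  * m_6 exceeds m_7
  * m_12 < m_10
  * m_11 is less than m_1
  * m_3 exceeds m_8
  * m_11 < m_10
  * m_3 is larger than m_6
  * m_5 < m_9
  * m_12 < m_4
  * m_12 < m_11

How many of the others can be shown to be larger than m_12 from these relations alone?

The elements the relations force above m_12 are m_2, m_11, m_8, m_4, m_7, m_1, m_6, m_10, m_3 — no chain reaches any other.
That is 9.

9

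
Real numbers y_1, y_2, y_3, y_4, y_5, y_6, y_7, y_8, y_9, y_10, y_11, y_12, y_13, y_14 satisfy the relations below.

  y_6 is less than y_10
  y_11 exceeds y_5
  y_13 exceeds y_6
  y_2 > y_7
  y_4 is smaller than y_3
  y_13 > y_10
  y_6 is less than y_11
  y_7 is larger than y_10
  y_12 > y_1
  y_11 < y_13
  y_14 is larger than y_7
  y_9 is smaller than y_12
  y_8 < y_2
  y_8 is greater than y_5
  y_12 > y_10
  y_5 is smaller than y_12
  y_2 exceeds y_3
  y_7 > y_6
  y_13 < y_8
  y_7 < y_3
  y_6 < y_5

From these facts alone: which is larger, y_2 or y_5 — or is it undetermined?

y_2

y_5 < y_11 < y_13 < y_8 < y_2, by transitivity through y_11, y_13, y_8.
So y_2 is larger.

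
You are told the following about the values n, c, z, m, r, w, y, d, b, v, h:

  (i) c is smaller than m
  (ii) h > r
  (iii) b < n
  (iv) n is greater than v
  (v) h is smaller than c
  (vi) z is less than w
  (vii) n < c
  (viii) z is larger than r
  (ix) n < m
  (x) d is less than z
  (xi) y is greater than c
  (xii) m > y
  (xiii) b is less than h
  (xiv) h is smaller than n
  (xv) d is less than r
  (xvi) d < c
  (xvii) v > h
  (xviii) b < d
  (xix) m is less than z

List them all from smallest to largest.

b < d < r < h < v < n < c < y < m < z < w

Each adjacent pair is fixed by a given relation: b < d; d < r; r < h; h < v; v < n; n < c; c < y; y < m; m < z; z < w. Chaining them end to end gives the full order.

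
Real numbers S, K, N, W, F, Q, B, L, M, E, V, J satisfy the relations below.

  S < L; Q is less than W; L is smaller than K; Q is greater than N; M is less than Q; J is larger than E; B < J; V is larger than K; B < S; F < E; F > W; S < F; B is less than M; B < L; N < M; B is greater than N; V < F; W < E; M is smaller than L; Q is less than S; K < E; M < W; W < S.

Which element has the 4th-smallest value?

Piecing the relations together gives one ordering: N < B < M < Q < W < S < L < K < V < F < E < J.
The 4th smallest is Q.

Q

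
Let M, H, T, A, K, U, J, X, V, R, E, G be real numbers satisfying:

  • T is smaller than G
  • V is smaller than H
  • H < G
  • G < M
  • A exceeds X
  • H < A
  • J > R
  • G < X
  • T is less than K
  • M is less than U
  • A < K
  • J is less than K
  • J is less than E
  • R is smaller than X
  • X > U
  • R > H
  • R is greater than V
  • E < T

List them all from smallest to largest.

Nothing is placed below V, so it is least; from there V < H; H < R; R < J; J < E; E < T; T < G; G < M; M < U; U < X; X < A; A < K, each given directly.

V < H < R < J < E < T < G < M < U < X < A < K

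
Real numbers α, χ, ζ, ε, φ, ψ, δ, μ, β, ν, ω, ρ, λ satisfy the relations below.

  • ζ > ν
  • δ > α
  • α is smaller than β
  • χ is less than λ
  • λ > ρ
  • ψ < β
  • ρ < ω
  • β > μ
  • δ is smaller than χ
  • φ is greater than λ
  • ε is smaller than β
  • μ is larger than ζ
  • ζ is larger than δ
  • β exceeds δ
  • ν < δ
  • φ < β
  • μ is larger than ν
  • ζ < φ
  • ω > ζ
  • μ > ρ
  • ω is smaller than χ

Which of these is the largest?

ν is not greatest since ν < ζ; ρ is not greatest since ρ < μ; α is not greatest since α < δ; ψ is not greatest since ψ < β; δ is not greatest since δ < χ; ζ is not greatest since ζ < μ; μ is not greatest since μ < β; ε is not greatest since ε < β; ω is not greatest since ω < χ; χ is not greatest since χ < λ; λ is not greatest since λ < φ; φ is not greatest since φ < β.
Only β has nothing above it, so β is the largest.

β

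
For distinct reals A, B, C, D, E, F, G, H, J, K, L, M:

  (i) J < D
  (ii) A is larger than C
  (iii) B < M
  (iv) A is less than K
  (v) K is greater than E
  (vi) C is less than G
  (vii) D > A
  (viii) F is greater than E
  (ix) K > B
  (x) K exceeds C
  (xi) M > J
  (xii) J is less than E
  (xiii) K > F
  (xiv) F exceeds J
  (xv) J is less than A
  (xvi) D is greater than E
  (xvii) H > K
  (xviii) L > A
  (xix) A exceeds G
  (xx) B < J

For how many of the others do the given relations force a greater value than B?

9

The elements the relations force above B are J, E, M, A, F, D, L, K, H — no chain reaches any other.
That is 9.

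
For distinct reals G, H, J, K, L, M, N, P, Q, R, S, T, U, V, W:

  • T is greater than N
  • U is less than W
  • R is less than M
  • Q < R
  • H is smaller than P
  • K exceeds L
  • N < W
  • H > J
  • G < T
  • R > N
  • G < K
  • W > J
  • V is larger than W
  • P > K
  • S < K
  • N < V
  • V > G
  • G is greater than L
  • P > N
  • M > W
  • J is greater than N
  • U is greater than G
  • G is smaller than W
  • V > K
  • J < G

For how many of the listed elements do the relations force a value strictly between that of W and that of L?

2

The relations place L below W. An element lies strictly between them when it is forced above L and also forced below W.
Above L: {G, T, U, K, P, M, V}. Below W: {N, J, G, U}.
Intersection: {G, U} — 2.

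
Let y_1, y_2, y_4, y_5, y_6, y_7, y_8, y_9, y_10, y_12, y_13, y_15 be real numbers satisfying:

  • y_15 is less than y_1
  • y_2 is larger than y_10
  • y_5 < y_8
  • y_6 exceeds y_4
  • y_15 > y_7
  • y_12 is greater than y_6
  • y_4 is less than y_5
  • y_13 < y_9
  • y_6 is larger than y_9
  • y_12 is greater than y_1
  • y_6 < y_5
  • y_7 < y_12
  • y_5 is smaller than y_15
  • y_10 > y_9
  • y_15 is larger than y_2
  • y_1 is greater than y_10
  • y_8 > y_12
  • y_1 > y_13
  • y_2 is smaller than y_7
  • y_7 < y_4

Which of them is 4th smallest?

Piecing the relations together gives one ordering: y_13 < y_9 < y_10 < y_2 < y_7 < y_4 < y_6 < y_5 < y_15 < y_1 < y_12 < y_8.
The 4th smallest is y_2.

y_2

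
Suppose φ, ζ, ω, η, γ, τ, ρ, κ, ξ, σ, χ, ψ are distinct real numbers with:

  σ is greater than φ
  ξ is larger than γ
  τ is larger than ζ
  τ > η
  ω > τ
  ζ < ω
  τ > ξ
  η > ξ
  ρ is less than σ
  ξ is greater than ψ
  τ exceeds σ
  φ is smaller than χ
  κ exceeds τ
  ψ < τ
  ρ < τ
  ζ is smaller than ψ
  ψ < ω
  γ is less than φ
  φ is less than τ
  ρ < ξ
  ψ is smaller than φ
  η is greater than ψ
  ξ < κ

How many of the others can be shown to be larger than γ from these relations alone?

8

From γ the given relations immediately reach φ, ξ.
From those, σ, η, χ, τ, κ — 7 in total.
From those, ω — 8 in total.
Nothing else is reachable above γ; 8 in all.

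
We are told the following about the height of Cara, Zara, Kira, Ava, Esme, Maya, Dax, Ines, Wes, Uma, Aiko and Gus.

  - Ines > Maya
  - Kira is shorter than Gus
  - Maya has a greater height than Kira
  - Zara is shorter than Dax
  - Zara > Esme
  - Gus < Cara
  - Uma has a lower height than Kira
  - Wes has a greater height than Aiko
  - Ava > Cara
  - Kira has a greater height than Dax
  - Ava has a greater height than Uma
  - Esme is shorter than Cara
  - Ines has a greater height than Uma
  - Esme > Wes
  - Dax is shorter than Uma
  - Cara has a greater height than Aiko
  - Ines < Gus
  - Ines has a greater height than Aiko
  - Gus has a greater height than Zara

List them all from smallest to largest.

Aiko < Wes < Esme < Zara < Dax < Uma < Kira < Maya < Ines < Gus < Cara < Ava

The consecutive links are each given: Aiko < Wes; Wes < Esme; Esme < Zara; Zara < Dax; Dax < Uma; Uma < Kira; Kira < Maya; Maya < Ines; Ines < Gus; Gus < Cara; Cara < Ava.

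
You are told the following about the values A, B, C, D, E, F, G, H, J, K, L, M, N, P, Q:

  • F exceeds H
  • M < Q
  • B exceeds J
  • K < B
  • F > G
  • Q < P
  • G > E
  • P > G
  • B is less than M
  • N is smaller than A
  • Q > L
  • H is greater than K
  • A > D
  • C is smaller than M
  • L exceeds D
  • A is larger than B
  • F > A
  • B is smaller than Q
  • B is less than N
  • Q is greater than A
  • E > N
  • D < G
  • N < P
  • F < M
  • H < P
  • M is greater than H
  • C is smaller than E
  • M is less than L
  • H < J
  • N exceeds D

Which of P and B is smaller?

B < N and N < E give B < E.
Then E < G extends the chain to G.
Then G < F extends the chain to F.
Then F < M extends the chain to M.
Then M < L extends the chain to L.
With L < Q: B < N < E < G < F < M < L < Q.
Then Q < P extends the chain to P.
So B < P; B is the smaller of the two.

B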